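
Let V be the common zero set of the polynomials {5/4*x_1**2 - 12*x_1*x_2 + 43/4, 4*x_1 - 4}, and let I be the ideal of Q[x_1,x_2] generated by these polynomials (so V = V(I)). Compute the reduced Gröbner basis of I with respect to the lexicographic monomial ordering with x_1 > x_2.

f_1 = 5/4*x_1**2 - 12*x_1*x_2 + 43/4, LT = x_1**2.
f_2 = 4*x_1 - 4, LT = x_1.

S(f_1,f_2): lcm = x_1**2. S = -48/5*x_1*x_2 + x_1 + 43/5.
  leading term x_1*x_2: subtract (-12/5*x_2)·f_2 from -48/5*x_1*x_2 + x_1 + 43/5 → x_1 - 48/5*x_2 + 43/5
  leading term x_1: subtract (1/4)·f_2 from x_1 - 48/5*x_2 + 43/5 → -48/5*x_2 + 48/5
  leading term x_2: no divisor's leading term divides it; move -48/5*x_2 to the remainder.
  leading term 1: no divisor's leading term divides it; move 48/5 to the remainder.
  remainder -48/5*x_2 + 48/5 ≠ 0; add g_3 = -48/5*x_2 + 48/5 to the basis.

S(f_1,g_3): leading monomials are coprime, so the S-polynomial reduces to 0 (Buchberger's first criterion).
S(f_2,g_3): leading monomials are coprime, so the S-polynomial reduces to 0 (Buchberger's first criterion).
Every S-polynomial of the final basis reduces to 0, so we have a Gröbner basis.
Inter-reduce: drop elements whose leading term is divisible by another's, tail-reduce, and make monic.

G = {x_1 - 1, x_2 - 1}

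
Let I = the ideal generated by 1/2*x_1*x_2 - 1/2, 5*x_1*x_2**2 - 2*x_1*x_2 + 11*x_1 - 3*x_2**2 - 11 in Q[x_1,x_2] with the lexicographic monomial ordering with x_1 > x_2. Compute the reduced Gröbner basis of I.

f_1 = 1/2*x_1*x_2 - 1/2, LT = x_1*x_2.
f_2 = 5*x_1*x_2**2 - 2*x_1*x_2 + 11*x_1 - 3*x_2**2 - 11, LT = x_1*x_2**2.

S(f_1,f_2): lcm = x_1*x_2**2. S = 2/5*x_1*x_2 - 11/5*x_1 + 3/5*x_2**2 - x_2 + 11/5.
  reduce S modulo (f_1, f_2):
  remainder -11/5*x_1 + 3/5*x_2**2 - x_2 + 13/5 ≠ 0; add g_3 = -11/5*x_1 + 3/5*x_2**2 - x_2 + 13/5 to the basis.

S(f_1,g_3): lcm = x_1*x_2. S = 3/11*x_2**3 - 5/11*x_2**2 + 13/11*x_2 - 1.
  reduce S modulo (f_1, f_2, g_3):
  remainder 3/11*x_2**3 - 5/11*x_2**2 + 13/11*x_2 - 1 ≠ 0; add g_4 = 3/11*x_2**3 - 5/11*x_2**2 + 13/11*x_2 - 1 to the basis.

The other S-polynomials (S(f_2,g_3), S(f_1,g_4), S(f_2,g_4), S(g_3,g_4)) all reduce to 0 modulo the current basis, so we have a Gröbner basis.
Inter-reduce: drop elements whose leading term is divisible by another's, tail-reduce, and make monic.

G = {x_1 - 3/11*x_2**2 + 5/11*x_2 - 13/11, x_2**3 - 5/3*x_2**2 + 13/3*x_2 - 11/3}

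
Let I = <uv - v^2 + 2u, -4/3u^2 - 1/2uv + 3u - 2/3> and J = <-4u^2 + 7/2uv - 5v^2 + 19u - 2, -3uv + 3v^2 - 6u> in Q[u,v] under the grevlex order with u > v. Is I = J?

Equality of ideals is decidable: compute both reduced Gröbner bases (unique for the ordering) and check whether they agree.
Buchberger on the first generating set:
f_1 = uv - v^2 + 2u, LT = uv.
f_2 = -4/3u^2 - 1/2uv + 3u - 2/3, LT = u^2.

S(f_1,f_2): lcm = u^2v. S = -11/8uv^2 + 2u^2 + 9/4uv - 1/2v.
  reduce S modulo (f_1, f_2):
  remainder -11/8v^3 + 17/4v^2 - 4u - 1/2v - 1 ≠ 0; add g_3 = -11/8v^3 + 17/4v^2 - 4u - 1/2v - 1 to the basis.

The other S-polynomials (S(f_1,g_3), S(f_2,g_3)) all reduce to 0 modulo the current basis, so we have a Gröbner basis.
Inter-reduce: drop elements whose leading term is divisible by another's, tail-reduce, and make monic.
Reduced Gröbner basis: {v^3 - 34/11v^2 + 32/11u + 4/11v + 8/11, u^2 + 3/8v^2 - 3u + 1/2, uv - v^2 + 2u}.

Buchberger on the second generating set:
h_1 = -4u^2 + 7/2uv - 5v^2 + 19u - 2, LT = u^2.
h_2 = -3uv + 3v^2 - 6u, LT = uv.

S(h_1,h_2): lcm = u^2v. S = 1/8uv^2 + 5/4v^3 - 2u^2 - 19/4uv + 1/2v.
  reduce S modulo (h_1, h_2):
  remainder 11/8v^3 - 17/4v^2 + 4u + 1/2v + 1 ≠ 0; add k_3 = 11/8v^3 - 17/4v^2 + 4u + 1/2v + 1 to the basis.

The other S-polynomials (S(h_1,k_3), S(h_2,k_3)) all reduce to 0 modulo the current basis, so we have a Gröbner basis.
Inter-reduce: drop elements whose leading term is divisible by another's, tail-reduce, and make monic.
Reduced Gröbner basis: {v^3 - 34/11v^2 + 32/11u + 4/11v + 8/11, u^2 + 3/8v^2 - 3u + 1/2, uv - v^2 + 2u}.

The two bases agree; hence the ideals are identical.

Yes, the ideals are equal.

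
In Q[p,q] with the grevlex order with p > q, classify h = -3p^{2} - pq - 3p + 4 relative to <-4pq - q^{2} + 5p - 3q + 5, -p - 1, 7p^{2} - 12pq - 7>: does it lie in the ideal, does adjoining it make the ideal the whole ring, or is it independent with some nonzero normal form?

First compute the reduced Gröbner basis of I by Buchberger's algorithm.
f_1 = -4pq - q^{2} + 5p - 3q + 5, LT = pq.
f_2 = -p - 1, LT = p.
f_3 = 7p^{2} - 12pq - 7, LT = p^{2}.

S(f_1,f_2): lcm = pq. S = \tfrac{1}{4}q^{2} - \tfrac{5}{4}p - \tfrac{1}{4}q - \tfrac{5}{4}.
  leading term q^{2}: no divisor's leading term divides it; move \tfrac{1}{4}q^{2} to the remainder.
  leading term p: subtract (\tfrac{5}{4})·f_2 from -\tfrac{5}{4}p - \tfrac{1}{4}q - \tfrac{5}{4} → -\tfrac{1}{4}q
  leading term q: no divisor's leading term divides it; move -\tfrac{1}{4}q to the remainder.
  remainder \tfrac{1}{4}q^{2} - \tfrac{1}{4}q ≠ 0; add k_4 = \tfrac{1}{4}q^{2} - \tfrac{1}{4}q to the basis.

S(f_1,f_3): lcm = p^{2}q. S = \tfrac{55}{28}pq^{2} - \tfrac{5}{4}p^{2} + \tfrac{3}{4}pq - \tfrac{5}{4}p + q.
  leading term pq^{2}: subtract (-\tfrac{55}{112}q)·f_1 from \tfrac{55}{28}pq^{2} - \tfrac{5}{4}p^{2} + \tfrac{3}{4}pq - \tfrac{5}{4}p + q → -\tfrac{55}{112}q^{3} - \tfrac{5}{4}p^{2} + \tfrac{359}{112}pq - \tfrac{165}{112}q^{2} - \tfrac{5}{4}p + \tfrac{387}{112}q
  leading term q^{3}: subtract (-\tfrac{55}{28}q)·k_4 from -\tfrac{55}{112}q^{3} - \tfrac{5}{4}p^{2} + \tfrac{359}{112}pq - \tfrac{165}{112}q^{2} - \tfrac{5}{4}p + \tfrac{387}{112}q → -\tfrac{5}{4}p^{2} + \tfrac{359}{112}pq - \tfrac{55}{28}q^{2} - \tfrac{5}{4}p + \tfrac{387}{112}q
  leading term p^{2}: subtract (\tfrac{5}{4}p)·f_2 from -\tfrac{5}{4}p^{2} + \tfrac{359}{112}pq - \tfrac{55}{28}q^{2} - \tfrac{5}{4}p + \tfrac{387}{112}q → \tfrac{359}{112}pq - \tfrac{55}{28}q^{2} + \tfrac{387}{112}q
  leading term pq: subtract (-\tfrac{359}{448})·f_1 from \tfrac{359}{112}pq - \tfrac{55}{28}q^{2} + \tfrac{387}{112}q → -\tfrac{177}{64}q^{2} + \tfrac{1795}{448}p + \tfrac{471}{448}q + \tfrac{1795}{448}
  leading term q^{2}: subtract (-\tfrac{177}{16})·k_4 from -\tfrac{177}{64}q^{2} + \tfrac{1795}{448}p + \tfrac{471}{448}q + \tfrac{1795}{448} → \tfrac{1795}{448}p - \tfrac{12}{7}q + \tfrac{1795}{448}
  leading term p: subtract (-\tfrac{1795}{448})·f_2 from \tfrac{1795}{448}p - \tfrac{12}{7}q + \tfrac{1795}{448} → -\tfrac{12}{7}q
  leading term q: no divisor's leading term divides it; move -\tfrac{12}{7}q to the remainder.
  remainder -\tfrac{12}{7}q ≠ 0; add k_5 = -\tfrac{12}{7}q to the basis.

S(f_2,f_3): lcm = p^{2}. S = \tfrac{12}{7}pq + p + 1.
  leading term pq: subtract (-\tfrac{3}{7})·f_1 from \tfrac{12}{7}pq + p + 1 → -\tfrac{3}{7}q^{2} + \tfrac{22}{7}p - \tfrac{9}{7}q + \tfrac{22}{7}
  leading term q^{2}: subtract (-\tfrac{12}{7})·k_4 from -\tfrac{3}{7}q^{2} + \tfrac{22}{7}p - \tfrac{9}{7}q + \tfrac{22}{7} → \tfrac{22}{7}p - \tfrac{12}{7}q + \tfrac{22}{7}
  leading term p: subtract (-\tfrac{22}{7})·f_2 from \tfrac{22}{7}p - \tfrac{12}{7}q + \tfrac{22}{7} → -\tfrac{12}{7}q
  leading term q: subtract (1)·k_5 from -\tfrac{12}{7}q → 0
  remainder 0.

S(f_1,k_4): lcm = pq^{2}. S = \tfrac{1}{4}q^{3} - \tfrac{1}{4}pq + \tfrac{3}{4}q^{2} - \tfrac{5}{4}q.
  leading term q^{3}: subtract (q)·k_4 from \tfrac{1}{4}q^{3} - \tfrac{1}{4}pq + \tfrac{3}{4}q^{2} - \tfrac{5}{4}q → -\tfrac{1}{4}pq + q^{2} - \tfrac{5}{4}q
  leading term pq: subtract (\tfrac{1}{16})·f_1 from -\tfrac{1}{4}pq + q^{2} - \tfrac{5}{4}q → \tfrac{17}{16}q^{2} - \tfrac{5}{16}p - \tfrac{17}{16}q - \tfrac{5}{16}
  leading term q^{2}: subtract (\tfrac{17}{4})·k_4 from \tfrac{17}{16}q^{2} - \tfrac{5}{16}p - \tfrac{17}{16}q - \tfrac{5}{16} → -\tfrac{5}{16}p - \tfrac{5}{16}
  leading term p: subtract (\tfrac{5}{16})·f_2 from -\tfrac{5}{16}p - \tfrac{5}{16} → 0
  remainder 0.

S(f_2,k_4): leading monomials are coprime, so the S-polynomial reduces to 0 (Buchberger's first criterion).
S(f_3,k_4): leading monomials are coprime, so the S-polynomial reduces to 0 (Buchberger's first criterion).
S(f_1,k_5): lcm = pq. S = \tfrac{1}{4}q^{2} - \tfrac{5}{4}p + \tfrac{3}{4}q - \tfrac{5}{4}.
  leading term q^{2}: subtract (1)·k_4 from \tfrac{1}{4}q^{2} - \tfrac{5}{4}p + \tfrac{3}{4}q - \tfrac{5}{4} → -\tfrac{5}{4}p + q - \tfrac{5}{4}
  leading term p: subtract (\tfrac{5}{4})·f_2 from -\tfrac{5}{4}p + q - \tfrac{5}{4} → q
  leading term q: subtract (-\tfrac{7}{12})·k_5 from q → 0
  remainder 0.

S(f_2,k_5): leading monomials are coprime, so the S-polynomial reduces to 0 (Buchberger's first criterion).
S(f_3,k_5): leading monomials are coprime, so the S-polynomial reduces to 0 (Buchberger's first criterion).
S(k_4,k_5): lcm = q^{2}. S = -q.
  leading term q: subtract (\tfrac{7}{12})·k_5 from -q → 0
  remainder 0.

Every S-polynomial of the final basis reduces to 0, so we have a Gröbner basis.
Inter-reduce: drop elements whose leading term is divisible by another's, tail-reduce, and make monic.
Reduced Gröbner basis: {p + 1, q}.
Label its elements g_1 = p + 1, g_2 = q.

Reduce h = -3p^{2} - pq - 3p + 4 modulo G:
  leading term p^{2}: subtract (-3p)·g_1 from -3p^{2} - pq - 3p + 4 → -pq + 4
  leading term pq: subtract (-q)·g_1 from -pq + 4 → q + 4
  leading term q: subtract (1)·g_2 from q + 4 → 4
  leading term 1: no divisor's leading term divides it; move 4 to the remainder.
  normal form = 4.
The normal form is nonzero, so h ∉ I. Since h minus its normal form lies in I, I + (h) = I + (r) where r = 4; decide whether this ideal is the whole ring.
Here r = 4 is a nonzero constant, hence a unit: 1 ∈ I + (h), the Gröbner basis of I + (h) is {1}, and the enlarged system has no common solution — adjoining h is inconsistent.

Ideal membership is decidable via reduction modulo a Gröbner basis.

Adjoining -3p^{2} - pq - 3p + 4 makes the ideal the whole ring: the system is inconsistent.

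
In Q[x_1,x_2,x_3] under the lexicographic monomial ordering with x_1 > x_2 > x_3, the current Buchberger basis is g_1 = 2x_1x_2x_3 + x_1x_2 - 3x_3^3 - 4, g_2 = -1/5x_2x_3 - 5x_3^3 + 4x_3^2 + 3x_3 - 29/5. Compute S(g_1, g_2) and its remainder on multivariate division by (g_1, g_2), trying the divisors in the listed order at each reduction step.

S(g_1, g_2) = 1/2x_1x_2 - 25x_1x_3^3 + 20x_1x_3^2 + 15x_1x_3 - 29x_1 - 3/2x_3^3 - 2; remainder on division = 1/2x_1x_2 - 25x_1x_3^3 + 20x_1x_3^2 + 15x_1x_3 - 29x_1 - 3/2x_3^3 - 2.

lcm(LM(g_1), LM(g_2)) = x_1x_2x_3.
S = (lcm/LT(g_1))·g_1 − (lcm/LT(g_2))·g_2 = 1/2x_1x_2 - 25x_1x_3^3 + 20x_1x_3^2 + 15x_1x_3 - 29x_1 - 3/2x_3^3 - 2.
Reduce S modulo (g_1, g_2) in that order:
  leading term x_1x_2: no divisor's leading term divides it; move 1/2x_1x_2 to the remainder.
  leading term x_1x_3^3: no divisor's leading term divides it; move -25x_1x_3^3 to the remainder.
  leading term x_1x_3^2: no divisor's leading term divides it; move 20x_1x_3^2 to the remainder.
  leading term x_1x_3: no divisor's leading term divides it; move 15x_1x_3 to the remainder.
  leading term x_1: no divisor's leading term divides it; move -29x_1 to the remainder.
  leading term x_3^3: no divisor's leading term divides it; move -3/2x_3^3 to the remainder.
  leading term 1: no divisor's leading term divides it; move -2 to the remainder.
The remainder 1/2x_1x_2 - 25x_1x_3^3 + 20x_1x_3^2 + 15x_1x_3 - 29x_1 - 3/2x_3^3 - 2 is nonzero, so it would be added as the next basis element.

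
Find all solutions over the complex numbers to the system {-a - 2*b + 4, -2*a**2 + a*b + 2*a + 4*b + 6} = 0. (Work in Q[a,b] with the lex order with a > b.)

{(14/5, 3/5), (-2, 3)}

Compute a lex Gröbner basis by Buchberger's algorithm.
f_1 = -a - 2*b + 4, LT = a.
f_2 = -2*a**2 + a*b + 2*a + 4*b + 6, LT = a**2.

S(f_1,f_2): lcm = a**2. S = 5/2*a*b - 3*a + 2*b + 3.
  reduce S modulo (f_1, f_2):
  remainder -5*b**2 + 18*b - 9 ≠ 0; add h_3 = -5*b**2 + 18*b - 9 to the basis.

The other S-polynomials (S(f_1,h_3), S(f_2,h_3)) all reduce to 0 modulo the current basis, so we have a Gröbner basis.
Inter-reduce: drop elements whose leading term is divisible by another's, tail-reduce, and make monic.
Reduced Gröbner basis: {a + 2*b - 4, b**2 - 18/5*b + 9/5}.

The lex basis is triangular: the last element involves only b. Solving b**2 - 18/5*b + 9/5 = 0 gives b ∈ {3/5, 3}; substituting each value into the earlier elements determines the remaining variables.
  b = 3/5: the earlier basis element becomes a - 14/5 = 0, giving a = 14/5 — point (14/5, 3/5).
  b = 3: the earlier basis element becomes a + 2 = 0, giving a = -2 — point (-2, 3).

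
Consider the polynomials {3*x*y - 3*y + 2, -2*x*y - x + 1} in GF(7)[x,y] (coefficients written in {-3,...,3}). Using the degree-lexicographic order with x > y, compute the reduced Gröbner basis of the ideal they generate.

f_1 = 3*x*y - 3*y + 2, LT = x*y.
f_2 = -2*x*y - x + 1, LT = x*y.

S(f_1,f_2): lcm = x*y. S = 3*x - y.
  reduce S modulo (f_1, f_2):
  remainder 3*x - y ≠ 0; add g_3 = 3*x - y to the basis.

S(f_1,g_3): lcm = x*y. S = -2*y**2 - y + 3.
  reduce S modulo (f_1, f_2, g_3):
  remainder -2*y**2 - y + 3 ≠ 0; add g_4 = -2*y**2 - y + 3 to the basis.

The other S-polynomials (S(f_2,g_3), S(f_1,g_4), S(f_2,g_4), S(g_3,g_4)) all reduce to 0 modulo the current basis, so we have a Gröbner basis.
Inter-reduce: drop elements whose leading term is divisible by another's, tail-reduce, and make monic.

G = {y**2 - 3*y + 2, x + 2*y}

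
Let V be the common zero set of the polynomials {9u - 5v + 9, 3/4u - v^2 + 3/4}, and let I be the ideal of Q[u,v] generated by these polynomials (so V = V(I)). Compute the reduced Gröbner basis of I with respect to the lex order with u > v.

G = {u - 5/9v + 1, v^2 - 5/12v}

f_1 = 9u - 5v + 9, LT = u.
f_2 = 3/4u - v^2 + 3/4, LT = u.

S(f_1,f_2): lcm = u. S = 4/3v^2 - 5/9v.
  leading term v^2: no divisor's leading term divides it; move 4/3v^2 to the remainder.
  leading term v: no divisor's leading term divides it; move -5/9v to the remainder.
  remainder 4/3v^2 - 5/9v ≠ 0; add g_3 = 4/3v^2 - 5/9v to the basis.

S(f_1,g_3): leading monomials are coprime, so the S-polynomial reduces to 0 (Buchberger's first criterion).
S(f_2,g_3): leading monomials are coprime, so the S-polynomial reduces to 0 (Buchberger's first criterion).
Every S-polynomial of the final basis reduces to 0, so we have a Gröbner basis.
Inter-reduce: drop elements whose leading term is divisible by another's, tail-reduce, and make monic.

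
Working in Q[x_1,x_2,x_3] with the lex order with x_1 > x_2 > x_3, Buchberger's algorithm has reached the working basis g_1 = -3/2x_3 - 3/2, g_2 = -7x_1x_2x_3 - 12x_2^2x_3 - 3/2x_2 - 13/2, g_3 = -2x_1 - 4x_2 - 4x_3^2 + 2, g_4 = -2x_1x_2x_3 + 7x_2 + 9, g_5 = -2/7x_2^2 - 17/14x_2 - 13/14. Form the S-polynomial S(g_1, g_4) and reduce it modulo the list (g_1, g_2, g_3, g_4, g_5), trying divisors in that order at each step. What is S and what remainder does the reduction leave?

lcm(LM(g_1), LM(g_4)) = x_1x_2x_3.
S = (lcm/LT(g_1))·g_1 − (lcm/LT(g_4))·g_4 = x_1x_2 + 7/2x_2 + 9/2.
Reduce S modulo (g_1, g_2, g_3, g_4, g_5) in that order:
  leading term x_1x_2: subtract (-1/2x_2)·g_3 from x_1x_2 + 7/2x_2 + 9/2 → -2x_2^2 - 2x_2x_3^2 + 9/2x_2 + 9/2
  leading term x_2^2: subtract (7)·g_5 from -2x_2^2 - 2x_2x_3^2 + 9/2x_2 + 9/2 → -2x_2x_3^2 + 13x_2 + 11
  leading term x_2x_3^2: subtract (4/3x_2x_3)·g_1 from -2x_2x_3^2 + 13x_2 + 11 → 2x_2x_3 + 13x_2 + 11
  leading term x_2x_3: subtract (-4/3x_2)·g_1 from 2x_2x_3 + 13x_2 + 11 → 11x_2 + 11
  leading term x_2: no divisor's leading term divides it; move 11x_2 to the remainder.
  leading term 1: no divisor's leading term divides it; move 11 to the remainder.
The remainder 11x_2 + 11 is nonzero, so it would be added as the next basis element.
This is the inner loop of Buchberger's algorithm — each nonzero remainder becomes a new basis element.

S(g_1, g_4) = x_1x_2 + 7/2x_2 + 9/2; remainder on division = 11x_2 + 11.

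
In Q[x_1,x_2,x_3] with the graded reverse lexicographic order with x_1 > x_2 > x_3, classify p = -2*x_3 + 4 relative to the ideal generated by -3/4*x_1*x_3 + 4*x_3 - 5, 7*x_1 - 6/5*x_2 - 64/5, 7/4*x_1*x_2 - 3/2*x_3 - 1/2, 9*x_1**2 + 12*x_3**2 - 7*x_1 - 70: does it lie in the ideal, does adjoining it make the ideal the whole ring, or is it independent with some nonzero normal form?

-2*x_3 + 4 lies in I (it reduces to 0).

First compute the reduced Gröbner basis of I by Buchberger's algorithm.
f_1 = -3/4*x_1*x_3 + 4*x_3 - 5, LT = x_1*x_3.
f_2 = 7*x_1 - 6/5*x_2 - 64/5, LT = x_1.
f_3 = 7/4*x_1*x_2 - 3/2*x_3 - 1/2, LT = x_1*x_2.
f_4 = 9*x_1**2 + 12*x_3**2 - 7*x_1 - 70, LT = x_1**2.

S(f_1,f_2): lcm = x_1*x_3. S = 6/35*x_2*x_3 - 368/105*x_3 + 20/3.
  reduce S modulo (f_1, f_2, f_3, f_4):
  remainder 6/35*x_2*x_3 - 368/105*x_3 + 20/3 ≠ 0; add h_5 = 6/35*x_2*x_3 - 368/105*x_3 + 20/3 to the basis.

S(f_1,f_3): lcm = x_1*x_2*x_3. S = -16/3*x_2*x_3 + 6/7*x_3**2 + 20/3*x_2 + 2/7*x_3.
  reduce S modulo (f_1, f_2, f_3, f_4, h_5):
  remainder 6/7*x_3**2 + 20/3*x_2 - 20554/189*x_3 + 5600/27 ≠ 0; add h_6 = 6/7*x_3**2 + 20/3*x_2 - 20554/189*x_3 + 5600/27 to the basis.

S(f_1,f_4): lcm = x_1**2*x_3. S = -4/3*x_3**3 - 41/9*x_1*x_3 + 20/3*x_1 + 70/9*x_3.
  reduce S modulo (f_1, f_2, f_3, f_4, h_5, h_6):
  remainder 20160416/15309*x_2 - 412268530/19683*x_3 + 5590315676/137781 ≠ 0; add h_7 = 20160416/15309*x_2 - 412268530/19683*x_3 + 5590315676/137781 to the basis.

S(f_2,f_3): lcm = x_1*x_2. S = -6/35*x_2**2 - 64/35*x_2 + 6/7*x_3 + 2/7.
  reduce S modulo (f_1, f_2, f_3, f_4, h_5, h_6, h_7):
  remainder 6516489602223/177818538315712*x_3 - 6516489602223/88909269157856 ≠ 0; add h_8 = 6516489602223/177818538315712*x_3 - 6516489602223/88909269157856 to the basis.

The other S-polynomials (S(f_2,f_4), S(f_3,f_4), S(f_1,h_5), S(f_2,h_5), S(f_3,h_5), S(f_4,h_5), S(f_1,h_6), S(f_2,h_6), S(f_3,h_6), S(f_4,h_6), S(h_5,h_6), S(f_1,h_7), S(f_2,h_7), S(f_3,h_7), S(f_4,h_7), S(h_5,h_7), S(h_6,h_7), S(f_1,h_8), S(f_2,h_8), S(f_3,h_8), S(f_4,h_8), S(h_5,h_8), S(h_6,h_8), S(h_7,h_8)) all reduce to 0 modulo the current basis, so we have a Gröbner basis.
Inter-reduce: drop elements whose leading term is divisible by another's, tail-reduce, and make monic.
Reduced Gröbner basis: {x_1 - 2, x_2 - 1, x_3 - 2}.
Label its elements g_1 = x_1 - 2, g_2 = x_2 - 1, g_3 = x_3 - 2.

Reduce p = -2*x_3 + 4 modulo G:
  leading term x_3: subtract (-2)·g_3 from -2*x_3 + 4 → 0
  normal form = 0.
Since the normal form is 0, p ∈ I.

Ideal membership is decidable via reduction modulo a Gröbner basis.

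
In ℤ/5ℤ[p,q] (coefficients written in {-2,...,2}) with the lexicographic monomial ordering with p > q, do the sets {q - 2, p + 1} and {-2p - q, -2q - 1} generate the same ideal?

Yes, the ideals are equal.

Equality of ideals is decidable: compute both reduced Gröbner bases (unique for the ordering) and check whether they agree.
Buchberger on the first generating set:
f_1 = q - 2, LT = q.
f_2 = p + 1, LT = p.

The S-polynomials (S(f_1,f_2)) all reduce to 0 modulo the current basis, so we have a Gröbner basis.
Inter-reduce: drop elements whose leading term is divisible by another's, tail-reduce, and make monic.
Reduced Gröbner basis: {p + 1, q - 2}.

Buchberger on the second generating set:
h_1 = -2p - q, LT = p.
h_2 = -2q - 1, LT = q.

The S-polynomials (S(h_1,h_2)) all reduce to 0 modulo the current basis, so we have a Gröbner basis.
Inter-reduce: drop elements whose leading term is divisible by another's, tail-reduce, and make monic.
Reduced Gröbner basis: {p + 1, q - 2}.

The two bases agree; hence the ideals are identical.
The same test decides containment: I ⊆ J iff every generator of I reduces to 0 modulo a Gröbner basis of J.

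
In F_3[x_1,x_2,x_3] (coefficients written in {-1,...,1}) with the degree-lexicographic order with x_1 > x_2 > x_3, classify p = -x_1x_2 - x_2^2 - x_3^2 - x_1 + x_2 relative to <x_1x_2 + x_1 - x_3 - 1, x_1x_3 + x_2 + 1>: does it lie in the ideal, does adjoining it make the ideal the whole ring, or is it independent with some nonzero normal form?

First compute the reduced Gröbner basis of I by Buchberger's algorithm.
f_1 = x_1x_2 + x_1 - x_3 - 1, LT = x_1x_2.
f_2 = x_1x_3 + x_2 + 1, LT = x_1x_3.

S(f_1,f_2): lcm = x_1x_2x_3. S = x_1x_3 - x_2^2 - x_3^2 - x_2 - x_3.
  leading term x_1x_3: subtract (1)·f_2 from x_1x_3 - x_2^2 - x_3^2 - x_2 - x_3 → -x_2^2 - x_3^2 + x_2 - x_3 - 1
  leading term x_2^2: no divisor's leading term divides it; move -x_2^2 to the remainder.
  leading term x_3^2: no divisor's leading term divides it; move -x_3^2 to the remainder.
  leading term x_2: no divisor's leading term divides it; move x_2 to the remainder.
  leading term x_3: no divisor's leading term divides it; move -x_3 to the remainder.
  leading term 1: no divisor's leading term divides it; move -1 to the remainder.
  remainder -x_2^2 - x_3^2 + x_2 - x_3 - 1 ≠ 0; add h_3 = -x_2^2 - x_3^2 + x_2 - x_3 - 1 to the basis.

S(f_1,h_3): lcm = x_1x_2^2. S = -x_1x_3^2 - x_1x_2 - x_1x_3 - x_2x_3 - x_1 - x_2.
  leading term x_1x_3^2: subtract (-x_3)·f_2 from -x_1x_3^2 - x_1x_2 - x_1x_3 - x_2x_3 - x_1 - x_2 → -x_1x_2 - x_1x_3 - x_1 - x_2 + x_3
  leading term x_1x_2: subtract (-1)·f_1 from -x_1x_2 - x_1x_3 - x_1 - x_2 + x_3 → -x_1x_3 - x_2 - 1
  leading term x_1x_3: subtract (-1)·f_2 from -x_1x_3 - x_2 - 1 → 0
  remainder 0.

S(f_2,h_3): leading monomials are coprime, so the S-polynomial reduces to 0 (Buchberger's first criterion).
Every S-polynomial of the final basis reduces to 0, so we have a Gröbner basis.
Inter-reduce: drop elements whose leading term is divisible by another's, tail-reduce, and make monic.
Reduced Gröbner basis: {x_1x_2 + x_1 - x_3 - 1, x_1x_3 + x_2 + 1, x_2^2 + x_3^2 - x_2 + x_3 + 1}.
Label its elements g_1 = x_1x_2 + x_1 - x_3 - 1, g_2 = x_1x_3 + x_2 + 1, g_3 = x_2^2 + x_3^2 - x_2 + x_3 + 1.

Reduce p = -x_1x_2 - x_2^2 - x_3^2 - x_1 + x_2 modulo G:
  leading term x_1x_2: subtract (-1)·g_1 from -x_1x_2 - x_2^2 - x_3^2 - x_1 + x_2 → -x_2^2 - x_3^2 + x_2 - x_3 - 1
  leading term x_2^2: subtract (-1)·g_3 from -x_2^2 - x_3^2 + x_2 - x_3 - 1 → 0
  normal form = 0.
Since the normal form is 0, p ∈ I.

-x_1x_2 - x_2^2 - x_3^2 - x_1 + x_2 lies in I (it reduces to 0).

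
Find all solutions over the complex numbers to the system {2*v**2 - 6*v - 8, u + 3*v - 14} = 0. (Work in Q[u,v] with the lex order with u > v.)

{(17, -1), (2, 4)}

Compute a lex Gröbner basis by Buchberger's algorithm.
f_1 = 2*v**2 - 6*v - 8, LT = v**2.
f_2 = u + 3*v - 14, LT = u.

The S-polynomials (S(f_1,f_2)) all reduce to 0 modulo the current basis, so we have a Gröbner basis.
Inter-reduce: drop elements whose leading term is divisible by another's, tail-reduce, and make monic.
Reduced Gröbner basis: {u + 3*v - 14, v**2 - 3*v - 4}.

The lex basis is triangular: the last element involves only v. Solving v**2 - 3*v - 4 = 0 gives v ∈ {-1, 4}; substituting each value into the earlier elements determines the remaining variables.
  v = -1: the earlier basis element becomes u - 17 = 0, giving u = 17 — point (17, -1).
  v = 4: the earlier basis element becomes u - 2 = 0, giving u = 2 — point (2, 4).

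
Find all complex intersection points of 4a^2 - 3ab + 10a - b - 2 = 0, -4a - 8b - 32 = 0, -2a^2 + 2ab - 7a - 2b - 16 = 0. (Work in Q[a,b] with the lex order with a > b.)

{(-4, -2)}

Compute a lex Gröbner basis by Buchberger's algorithm.
f_1 = 4a^2 - 3ab + 10a - b - 2, LT = a^2.
f_2 = -4a - 8b - 32, LT = a.
f_3 = -2a^2 + 2ab - 7a - 2b - 16, LT = a^2.

S(f_1,f_2): lcm = a^2. S = -11/4ab - 11/2a - 1/4b - 1/2.
  reduce S modulo (f_1, f_2, f_3):
  remainder 11/2b^2 + 131/4b + 87/2 ≠ 0; add h_4 = 11/2b^2 + 131/4b + 87/2 to the basis.

S(f_1,f_3): lcm = a^2. S = 1/4ab - a - 5/4b - 17/2.
  reduce S modulo (f_1, f_2, f_3, h_4):
  remainder 19/11b + 38/11 ≠ 0; add h_5 = 19/11b + 38/11 to the basis.

The other S-polynomials (S(f_2,f_3), S(f_1,h_4), S(f_2,h_4), S(f_3,h_4), S(f_1,h_5), S(f_2,h_5), S(f_3,h_5), S(h_4,h_5)) all reduce to 0 modulo the current basis, so we have a Gröbner basis.
Inter-reduce: drop elements whose leading term is divisible by another's, tail-reduce, and make monic.
Reduced Gröbner basis: {a + 4, b + 2}.

A lex Gröbner basis eliminates variables successively. Here b + 2 depends only on b, with roots {-2}; lifting each root through the earlier basis elements recovers the full solutions.
  b = -2: the earlier basis element becomes a + 4 = 0, giving a = -4 — point (-4, -2).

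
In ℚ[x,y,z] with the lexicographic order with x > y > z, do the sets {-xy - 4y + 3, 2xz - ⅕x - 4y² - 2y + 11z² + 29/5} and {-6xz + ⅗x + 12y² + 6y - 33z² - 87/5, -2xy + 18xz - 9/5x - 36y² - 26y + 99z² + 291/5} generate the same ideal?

Yes, the ideals are equal.

Two ideals are equal iff their reduced Gröbner bases coincide (the reduced basis is unique for a fixed ordering).
Buchberger on the first generating set:
f_1 = -xy - 4y + 3, LT = xy.
f_2 = 2xz - ⅕x - 4y² - 2y + 11z² + 29/5, LT = xz.

S(f_1,f_2): lcm = xyz. S = 1/10xy + 2y³ + y² - 11/2yz² + 4yz - 29/10y - 3z.
  leading term xy: subtract (-1/10)·f_1 from 1/10xy + 2y³ + y² - 11/2yz² + 4yz - 29/10y - 3z → 2y³ + y² - 11/2yz² + 4yz - 33/10y - 3z + 3/10
  leading term y³: no divisor's leading term divides it; move 2y³ to the remainder.
  leading term y²: no divisor's leading term divides it; move y² to the remainder.
  leading term yz²: no divisor's leading term divides it; move -11/2yz² to the remainder.
  leading term yz: no divisor's leading term divides it; move 4yz to the remainder.
  leading term y: no divisor's leading term divides it; move -33/10y to the remainder.
  leading term z: no divisor's leading term divides it; move -3z to the remainder.
  leading term 1: no divisor's leading term divides it; move 3/10 to the remainder.
  remainder 2y³ + y² - 11/2yz² + 4yz - 33/10y - 3z + 3/10 ≠ 0; add g_3 = 2y³ + y² - 11/2yz² + 4yz - 33/10y - 3z + 3/10 to the basis.

S(f_1,g_3): lcm = xy³. S = -½xy² + 11/4xyz² - 2xyz + 33/20xy + 3/2xz - 3/20x + 4y³ - 3y².
  leading term xy²: subtract (½y)·f_1 from -½xy² + 11/4xyz² - 2xyz + 33/20xy + 3/2xz - 3/20x + 4y³ - 3y² → 11/4xyz² - 2xyz + 33/20xy + 3/2xz - 3/20x + 4y³ - y² - 3/2y
  leading term xyz²: subtract (-11/4z²)·f_1 from 11/4xyz² - 2xyz + 33/20xy + 3/2xz - 3/20x + 4y³ - y² - 3/2y → -2xyz + 33/20xy + 3/2xz - 3/20x + 4y³ - y² - 11yz² - 3/2y + 33/4z²
  leading term xyz: subtract (2z)·f_1 from -2xyz + 33/20xy + 3/2xz - 3/20x + 4y³ - y² - 11yz² - 3/2y + 33/4z² → 33/20xy + 3/2xz - 3/20x + 4y³ - y² - 11yz² + 8yz - 3/2y + 33/4z² - 6z
  leading term xy: subtract (-33/20)·f_1 from 33/20xy + 3/2xz - 3/20x + 4y³ - y² - 11yz² + 8yz - 3/2y + 33/4z² - 6z → 3/2xz - 3/20x + 4y³ - y² - 11yz² + 8yz - 81/10y + 33/4z² - 6z + 99/20
  leading term xz: subtract (¾)·f_2 from 3/2xz - 3/20x + 4y³ - y² - 11yz² + 8yz - 81/10y + 33/4z² - 6z + 99/20 → 4y³ + 2y² - 11yz² + 8yz - 33/5y - 6z + ⅗
  leading term y³: subtract (2)·g_3 from 4y³ + 2y² - 11yz² + 8yz - 33/5y - 6z + ⅗ → 0
  remainder 0.

S(f_2,g_3): leading monomials are coprime, so the S-polynomial reduces to 0 (Buchberger's first criterion).
Every S-polynomial of the final basis reduces to 0, so we have a Gröbner basis.
Inter-reduce: drop elements whose leading term is divisible by another's, tail-reduce, and make monic.
Reduced Gröbner basis: {xy + 4y - 3, xz - 1/10x - 2y² - y + 11/2z² + 29/10, y³ + ½y² - 11/4yz² + 2yz - 33/20y - 3/2z + 3/20}.

Buchberger on the second generating set:
h_1 = -6xz + ⅗x + 12y² + 6y - 33z² - 87/5, LT = xz.
h_2 = -2xy + 18xz - 9/5x - 36y² - 26y + 99z² + 291/5, LT = xy.

S(h_1,h_2): lcm = xyz. S = -1/10xy + 9xz² - 9/10xz - 2y³ - 18y²z - y² + 11/2yz² - 13yz + 29/10y + 99/2z³ + 291/10z.
  leading term xy: subtract (1/20)·h_2 from -1/10xy + 9xz² - 9/10xz - 2y³ - 18y²z - y² + 11/2yz² - 13yz + 29/10y + 99/2z³ + 291/10z → 9xz² - 9/5xz + 9/100x - 2y³ - 18y²z + ⅘y² + 11/2yz² - 13yz + 21/5y + 99/2z³ - 99/20z² + 291/10z - 291/100
  leading term xz²: subtract (-3/2z)·h_1 from 9xz² - 9/5xz + 9/100x - 2y³ - 18y²z + ⅘y² + 11/2yz² - 13yz + 21/5y + 99/2z³ - 99/20z² + 291/10z - 291/100 → -9/10xz + 9/100x - 2y³ + ⅘y² + 11/2yz² - 4yz + 21/5y - 99/20z² + 3z - 291/100
  leading term xz: subtract (3/20)·h_1 from -9/10xz + 9/100x - 2y³ + ⅘y² + 11/2yz² - 4yz + 21/5y - 99/20z² + 3z - 291/100 → -2y³ - y² + 11/2yz² - 4yz + 33/10y + 3z - 3/10
  leading term y³: no divisor's leading term divides it; move -2y³ to the remainder.
  leading term y²: no divisor's leading term divides it; move -y² to the remainder.
  leading term yz²: no divisor's leading term divides it; move 11/2yz² to the remainder.
  leading term yz: no divisor's leading term divides it; move -4yz to the remainder.
  leading term y: no divisor's leading term divides it; move 33/10y to the remainder.
  leading term z: no divisor's leading term divides it; move 3z to the remainder.
  leading term 1: no divisor's leading term divides it; move -3/10 to the remainder.
  remainder -2y³ - y² + 11/2yz² - 4yz + 33/10y + 3z - 3/10 ≠ 0; add k_3 = -2y³ - y² + 11/2yz² - 4yz + 33/10y + 3z - 3/10 to the basis.

S(h_1,k_3): leading monomials are coprime, so the S-polynomial reduces to 0 (Buchberger's first criterion).
S(h_2,k_3): lcm = xy³. S = -9xy²z + ⅖xy² + 11/4xyz² - 2xyz + 33/20xy + 3/2xz - 3/20x + 18y⁴ + 13y³ - 99/2y²z² - 291/10y².
  leading term xy²z: subtract (3/2y²)·h_1 from -9xy²z + ⅖xy² + 11/4xyz² - 2xyz + 33/20xy + 3/2xz - 3/20x + 18y⁴ + 13y³ - 99/2y²z² - 291/10y² → -½xy² + 11/4xyz² - 2xyz + 33/20xy + 3/2xz - 3/20x + 4y³ - 3y²
  leading term xy²: subtract (¼y)·h_2 from -½xy² + 11/4xyz² - 2xyz + 33/20xy + 3/2xz - 3/20x + 4y³ - 3y² → 11/4xyz² - 13/2xyz + 21/10xy + 3/2xz - 3/20x + 13y³ + 7/2y² - 99/4yz² - 291/20y
  leading term xyz²: subtract (-11/24yz)·h_1 from 11/4xyz² - 13/2xyz + 21/10xy + 3/2xz - 3/20x + 13y³ + 7/2y² - 99/4yz² - 291/20y → -249/40xyz + 21/10xy + 3/2xz - 3/20x + 11/2y³z + 13y³ + 11/4y²z + 7/2y² - 121/8yz³ - 99/4yz² - 319/40yz - 291/20y
  leading term xyz: subtract (83/80y)·h_1 from -249/40xyz + 21/10xy + 3/2xz - 3/20x + 11/2y³z + 13y³ + 11/4y²z + 7/2y² - 121/8yz³ - 99/4yz² - 319/40yz - 291/20y → 591/400xy + 3/2xz - 3/20x + 11/2y³z + 11/20y³ + 11/4y²z - 109/40y² - 121/8yz³ + 759/80yz² - 319/40yz + 1401/400y
  leading term xy: subtract (-591/800)·h_2 from 591/400xy + 3/2xz - 3/20x + 11/2y³z + 11/20y³ + 11/4y²z - 109/40y² - 121/8yz³ + 759/80yz² - 319/40yz + 1401/400y → 5919/400xz - 5919/4000x + 11/2y³z + 11/20y³ + 11/4y²z - 733/25y² - 121/8yz³ + 759/80yz² - 319/40yz - 3141/200y + 58509/800z² + 171981/4000
  leading term xz: subtract (-1973/800)·h_1 from 5919/400xz - 5919/4000x + 11/2y³z + 11/20y³ + 11/4y²z - 733/25y² - 121/8yz³ + 759/80yz² - 319/40yz - 3141/200y + 58509/800z² + 171981/4000 → 11/2y³z + 11/20y³ + 11/4y²z + 11/40y² - 121/8yz³ + 759/80yz² - 319/40yz - 363/400y - 33/4z² + 33/400
  leading term y³z: subtract (-11/4z)·k_3 from 11/2y³z + 11/20y³ + 11/4y²z + 11/40y² - 121/8yz³ + 759/80yz² - 319/40yz - 363/400y - 33/4z² + 33/400 → 11/20y³ + 11/40y² - 121/80yz² + 11/10yz - 363/400y - 33/40z + 33/400
  leading term y³: subtract (-11/40)·k_3 from 11/20y³ + 11/40y² - 121/80yz² + 11/10yz - 363/400y - 33/40z + 33/400 → 0
  remainder 0.

Every S-polynomial of the final basis reduces to 0, so we have a Gröbner basis.
Inter-reduce: drop elements whose leading term is divisible by another's, tail-reduce, and make monic.
Reduced Gröbner basis: {xy + 4y - 3, xz - 1/10x - 2y² - y + 11/2z² + 29/10, y³ + ½y² - 11/4yz² + 2yz - 33/20y - 3/2z + 3/20}.

Same reduced basis, so the two generating sets span the same ideal.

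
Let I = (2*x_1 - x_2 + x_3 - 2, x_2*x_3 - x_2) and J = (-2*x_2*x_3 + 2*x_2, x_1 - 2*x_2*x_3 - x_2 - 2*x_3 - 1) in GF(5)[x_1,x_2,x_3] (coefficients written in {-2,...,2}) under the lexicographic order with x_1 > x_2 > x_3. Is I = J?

For a fixed monomial order, each ideal has a unique reduced Gröbner basis; comparing bases decides equality.
Buchberger on the first generating set:
f_1 = 2*x_1 - x_2 + x_3 - 2, LT = x_1.
f_2 = x_2*x_3 - x_2, LT = x_2*x_3.

S(f_1,f_2): leading monomials are coprime, so the S-polynomial reduces to 0 (Buchberger's first criterion).
Every S-polynomial of the final basis reduces to 0, so we have a Gröbner basis.
Inter-reduce: drop elements whose leading term is divisible by another's, tail-reduce, and make monic.
Reduced Gröbner basis: {x_1 + 2*x_2 - 2*x_3 - 1, x_2*x_3 - x_2}.

Buchberger on the second generating set:
h_1 = -2*x_2*x_3 + 2*x_2, LT = x_2*x_3.
h_2 = x_1 - 2*x_2*x_3 - x_2 - 2*x_3 - 1, LT = x_1.

S(h_1,h_2): leading monomials are coprime, so the S-polynomial reduces to 0 (Buchberger's first criterion).
Every S-polynomial of the final basis reduces to 0, so we have a Gröbner basis.
Inter-reduce: drop elements whose leading term is divisible by another's, tail-reduce, and make monic.
Reduced Gröbner basis: {x_1 + 2*x_2 - 2*x_3 - 1, x_2*x_3 - x_2}.

These coincide, so the ideals are equal.

Yes, the ideals are equal.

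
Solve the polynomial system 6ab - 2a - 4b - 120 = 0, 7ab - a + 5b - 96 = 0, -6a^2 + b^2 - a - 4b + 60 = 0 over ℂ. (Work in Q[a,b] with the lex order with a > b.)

{(-4, -4)}

Compute a lex Gröbner basis by Buchberger's algorithm.
f_1 = 6ab - 2a - 4b - 120, LT = ab.
f_2 = 7ab - a + 5b - 96, LT = ab.
f_3 = -6a^2 - a + b^2 - 4b + 60, LT = a^2.

S(f_1,f_2): lcm = ab. S = -4/21a - 29/21b - 44/7.
  reduce S modulo (f_1, f_2, f_3):
  remainder -4/21a - 29/21b - 44/7 ≠ 0; add h_4 = -4/21a - 29/21b - 44/7 to the basis.

S(f_1,f_3): lcm = a^2b. S = -1/3a^2 - 5/6ab - 20a + 1/6b^3 - 2/3b^2 + 10b.
  reduce S modulo (f_1, f_2, f_3, h_4):
  remainder 1/6b^3 - 13/18b^2 + 2813/18b + 1942/3 ≠ 0; add h_5 = 1/6b^3 - 13/18b^2 + 2813/18b + 1942/3 to the basis.

S(f_2,f_3): lcm = a^2b. S = -1/7a^2 + 23/42ab - 96/7a + 1/6b^3 - 2/3b^2 + 10b.
  reduce S modulo (f_1, f_2, f_3, h_4, h_5):
  remainder 2/63b^2 - 12067/252b - 4033/21 ≠ 0; add h_6 = 2/63b^2 - 12067/252b - 4033/21 to the basis.

S(f_1,h_4): lcm = ab. S = -1/3a - 29/4b^2 - 101/3b - 20.
  reduce S modulo (f_1, f_2, f_3, h_4, h_5, h_6):
  remainder -350943/32b - 350943/8 ≠ 0; add h_7 = -350943/32b - 350943/8 to the basis.

The other S-polynomials (S(f_2,h_4), S(f_3,h_4), S(f_1,h_5), S(f_2,h_5), S(f_3,h_5), S(h_4,h_5), S(f_1,h_6), S(f_2,h_6), S(f_3,h_6), S(h_4,h_6), S(h_5,h_6), S(f_1,h_7), S(f_2,h_7), S(f_3,h_7), S(h_4,h_7), S(h_5,h_7), S(h_6,h_7)) all reduce to 0 modulo the current basis, so we have a Gröbner basis.
Inter-reduce: drop elements whose leading term is divisible by another's, tail-reduce, and make monic.
Reduced Gröbner basis: {a + 4, b + 4}.

Since the basis is lex-ordered, b + 4 is univariate in b. Its roots are {-4}. Back-substituting each root into the other basis elements fixes the other coordinates.
  b = -4: the earlier basis element becomes a + 4 = 0, giving a = -4 — point (-4, -4).
A lex Gröbner basis triangularizes the system, enabling back-substitution.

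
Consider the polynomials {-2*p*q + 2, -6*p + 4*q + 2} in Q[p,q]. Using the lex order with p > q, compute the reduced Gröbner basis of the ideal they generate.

G = {p - 2/3*q - 1/3, q**2 + 1/2*q - 3/2}

The reduced Gröbner basis is the canonical form of the ideal for this ordering.

f_1 = -2*p*q + 2, LT = p*q.
f_2 = -6*p + 4*q + 2, LT = p.

S(f_1,f_2): lcm = p*q. S = 2/3*q**2 + 1/3*q - 1.
  leading term q**2: no divisor's leading term divides it; move 2/3*q**2 to the remainder.
  leading term q: no divisor's leading term divides it; move 1/3*q to the remainder.
  leading term 1: no divisor's leading term divides it; move -1 to the remainder.
  remainder 2/3*q**2 + 1/3*q - 1 ≠ 0; add g_3 = 2/3*q**2 + 1/3*q - 1 to the basis.

The other S-polynomials (S(f_1,g_3), S(f_2,g_3)) all reduce to 0 modulo the current basis, so we have a Gröbner basis.
Inter-reduce: drop elements whose leading term is divisible by another's, tail-reduce, and make monic.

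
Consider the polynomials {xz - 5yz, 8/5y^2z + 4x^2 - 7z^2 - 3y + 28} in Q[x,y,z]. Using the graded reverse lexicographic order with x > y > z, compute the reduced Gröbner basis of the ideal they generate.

G = {x^3 - 5x^2y - 3/4xy + 15/4y^2 + 7x - 35y, y^2z + 5/2x^2 - 35/8z^2 - 15/8y + 35/2, xz - 5yz}

Buchberger's algorithm terminates because the ascending chain of leading-term ideals stabilizes.

f_1 = xz - 5yz, LT = xz.
f_2 = 8/5y^2z + 4x^2 - 7z^2 - 3y + 28, LT = y^2z.

S(f_1,f_2): lcm = xy^2z. S = -5y^3z - 5/2x^3 + 35/8xz^2 + 15/8xy - 35/2x.
  leading term y^3z: subtract (-25/8y)·f_2 from -5y^3z - 5/2x^3 + 35/8xz^2 + 15/8xy - 35/2x → -5/2x^3 + 25/2x^2y + 35/8xz^2 - 175/8yz^2 + 15/8xy - 75/8y^2 - 35/2x + 175/2y
  leading term x^3: no divisor's leading term divides it; move -5/2x^3 to the remainder.
  leading term x^2y: no divisor's leading term divides it; move 25/2x^2y to the remainder.
  leading term xz^2: subtract (35/8z)·f_1 from 35/8xz^2 - 175/8yz^2 + 15/8xy - 75/8y^2 - 35/2x + 175/2y → 15/8xy - 75/8y^2 - 35/2x + 175/2y
  leading term xy: no divisor's leading term divides it; move 15/8xy to the remainder.
  leading term y^2: no divisor's leading term divides it; move -75/8y^2 to the remainder.
  leading term x: no divisor's leading term divides it; move -35/2x to the remainder.
  leading term y: no divisor's leading term divides it; move 175/2y to the remainder.
  remainder -5/2x^3 + 25/2x^2y + 15/8xy - 75/8y^2 - 35/2x + 175/2y ≠ 0; add g_3 = -5/2x^3 + 25/2x^2y + 15/8xy - 75/8y^2 - 35/2x + 175/2y to the basis.

S(f_1,g_3): lcm = x^3z. S = 3/4xyz - 15/4y^2z - 7xz + 35yz.
  leading term xyz: subtract (3/4y)·f_1 from 3/4xyz - 15/4y^2z - 7xz + 35yz → -7xz + 35yz
  leading term xz: subtract (-7)·f_1 from -7xz + 35yz → 0
  remainder 0.

S(f_2,g_3): leading monomials are coprime, so the S-polynomial reduces to 0 (Buchberger's first criterion).
Every S-polynomial of the final basis reduces to 0, so we have a Gröbner basis.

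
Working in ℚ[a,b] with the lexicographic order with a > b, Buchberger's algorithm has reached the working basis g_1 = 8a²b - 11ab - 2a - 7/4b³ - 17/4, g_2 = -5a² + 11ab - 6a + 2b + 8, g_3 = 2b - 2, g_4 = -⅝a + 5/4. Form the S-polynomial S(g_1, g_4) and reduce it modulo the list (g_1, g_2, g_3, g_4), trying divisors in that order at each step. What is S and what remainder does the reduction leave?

lcm(LM(g_1), LM(g_4)) = a²b.
S = (lcm/LT(g_1))·g_1 − (lcm/LT(g_4))·g_4 = ⅝ab - ¼a - 7/32b³ - 17/32.
Reduce S modulo (g_1, g_2, g_3, g_4) in that order:
  leading term ab: subtract (5/16a)·g_3 from ⅝ab - ¼a - 7/32b³ - 17/32 → ⅜a - 7/32b³ - 17/32
  leading term a: subtract (-⅗)·g_4 from ⅜a - 7/32b³ - 17/32 → -7/32b³ + 7/32
  leading term b³: subtract (-7/64b²)·g_3 from -7/32b³ + 7/32 → -7/32b² + 7/32
  leading term b²: subtract (-7/64b)·g_3 from -7/32b² + 7/32 → -7/32b + 7/32
  leading term b: subtract (-7/64)·g_3 from -7/32b + 7/32 → 0
The remainder is 0, so this S-polynomial contributes no new basis element.

S(g_1, g_4) = ⅝ab - ¼a - 7/32b³ - 17/32; remainder on division = 0.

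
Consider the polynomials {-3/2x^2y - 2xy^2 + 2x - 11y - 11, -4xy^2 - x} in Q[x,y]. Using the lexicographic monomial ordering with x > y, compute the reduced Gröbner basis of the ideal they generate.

G = {x^2 + 20/3xy - 88/3y^2 - 88/3y, xy^2 + 1/4x, y^3 + y^2 + 1/4y + 1/4}

f_1 = -3/2x^2y - 2xy^2 + 2x - 11y - 11, LT = x^2y.
f_2 = -4xy^2 - x, LT = xy^2.

S(f_1,f_2): lcm = x^2y^2. S = -1/4x^2 + 4/3xy^3 - 4/3xy + 22/3y^2 + 22/3y.
  leading term x^2: no divisor's leading term divides it; move -1/4x^2 to the remainder.
  leading term xy^3: subtract (-1/3y)·f_2 from 4/3xy^3 - 4/3xy + 22/3y^2 + 22/3y → -5/3xy + 22/3y^2 + 22/3y
  leading term xy: no divisor's leading term divides it; move -5/3xy to the remainder.
  leading term y^2: no divisor's leading term divides it; move 22/3y^2 to the remainder.
  leading term y: no divisor's leading term divides it; move 22/3y to the remainder.
  remainder -1/4x^2 - 5/3xy + 22/3y^2 + 22/3y ≠ 0; add g_3 = -1/4x^2 - 5/3xy + 22/3y^2 + 22/3y to the basis.

S(f_1,g_3): lcm = x^2y. S = -16/3xy^2 - 4/3x + 88/3y^3 + 88/3y^2 + 22/3y + 22/3.
  leading term xy^2: subtract (4/3)·f_2 from -16/3xy^2 - 4/3x + 88/3y^3 + 88/3y^2 + 22/3y + 22/3 → 88/3y^3 + 88/3y^2 + 22/3y + 22/3
  leading term y^3: no divisor's leading term divides it; move 88/3y^3 to the remainder.
  leading term y^2: no divisor's leading term divides it; move 88/3y^2 to the remainder.
  leading term y: no divisor's leading term divides it; move 22/3y to the remainder.
  leading term 1: no divisor's leading term divides it; move 22/3 to the remainder.
  remainder 88/3y^3 + 88/3y^2 + 22/3y + 22/3 ≠ 0; add g_4 = 88/3y^3 + 88/3y^2 + 22/3y + 22/3 to the basis.

S(f_2,g_3): lcm = x^2y^2. S = 1/4x^2 - 20/3xy^3 + 88/3y^4 + 88/3y^3.
  leading term x^2: subtract (-1)·g_3 from 1/4x^2 - 20/3xy^3 + 88/3y^4 + 88/3y^3 → -20/3xy^3 - 5/3xy + 88/3y^4 + 88/3y^3 + 22/3y^2 + 22/3y
  leading term xy^3: subtract (5/3y)·f_2 from -20/3xy^3 - 5/3xy + 88/3y^4 + 88/3y^3 + 22/3y^2 + 22/3y → 88/3y^4 + 88/3y^3 + 22/3y^2 + 22/3y
  leading term y^4: subtract (y)·g_4 from 88/3y^4 + 88/3y^3 + 22/3y^2 + 22/3y → 0
  remainder 0.

S(f_1,g_4): lcm = x^2y^3. S = -x^2y^2 - 1/4x^2y - 1/4x^2 + 4/3xy^4 - 4/3xy^2 + 22/3y^3 + 22/3y^2.
  leading term x^2y^2: subtract (2/3y)·f_1 from -x^2y^2 - 1/4x^2y - 1/4x^2 + 4/3xy^4 - 4/3xy^2 + 22/3y^3 + 22/3y^2 → -1/4x^2y - 1/4x^2 + 4/3xy^4 + 4/3xy^3 - 4/3xy^2 - 4/3xy + 22/3y^3 + 44/3y^2 + 22/3y
  leading term x^2y: subtract (1/6)·f_1 from -1/4x^2y - 1/4x^2 + 4/3xy^4 + 4/3xy^3 - 4/3xy^2 - 4/3xy + 22/3y^3 + 44/3y^2 + 22/3y → -1/4x^2 + 4/3xy^4 + 4/3xy^3 - xy^2 - 4/3xy - 1/3x + 22/3y^3 + 44/3y^2 + 55/6y + 11/6
  leading term x^2: subtract (1)·g_3 from -1/4x^2 + 4/3xy^4 + 4/3xy^3 - xy^2 - 4/3xy - 1/3x + 22/3y^3 + 44/3y^2 + 55/6y + 11/6 → 4/3xy^4 + 4/3xy^3 - xy^2 + 1/3xy - 1/3x + 22/3y^3 + 22/3y^2 + 11/6y + 11/6
  leading term xy^4: subtract (-1/3y^2)·f_2 from 4/3xy^4 + 4/3xy^3 - xy^2 + 1/3xy - 1/3x + 22/3y^3 + 22/3y^2 + 11/6y + 11/6 → 4/3xy^3 - 4/3xy^2 + 1/3xy - 1/3x + 22/3y^3 + 22/3y^2 + 11/6y + 11/6
  leading term xy^3: subtract (-1/3y)·f_2 from 4/3xy^3 - 4/3xy^2 + 1/3xy - 1/3x + 22/3y^3 + 22/3y^2 + 11/6y + 11/6 → -4/3xy^2 - 1/3x + 22/3y^3 + 22/3y^2 + 11/6y + 11/6
  leading term xy^2: subtract (1/3)·f_2 from -4/3xy^2 - 1/3x + 22/3y^3 + 22/3y^2 + 11/6y + 11/6 → 22/3y^3 + 22/3y^2 + 11/6y + 11/6
  leading term y^3: subtract (1/4)·g_4 from 22/3y^3 + 22/3y^2 + 11/6y + 11/6 → 0
  remainder 0.

S(f_2,g_4): lcm = xy^3. S = -xy^2 - 1/4x.
  leading term xy^2: subtract (1/4)·f_2 from -xy^2 - 1/4x → 0
  remainder 0.

S(g_3,g_4): leading monomials are coprime, so the S-polynomial reduces to 0 (Buchberger's first criterion).
Every S-polynomial of the final basis reduces to 0, so we have a Gröbner basis.
Inter-reduce: drop elements whose leading term is divisible by another's, tail-reduce, and make monic.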